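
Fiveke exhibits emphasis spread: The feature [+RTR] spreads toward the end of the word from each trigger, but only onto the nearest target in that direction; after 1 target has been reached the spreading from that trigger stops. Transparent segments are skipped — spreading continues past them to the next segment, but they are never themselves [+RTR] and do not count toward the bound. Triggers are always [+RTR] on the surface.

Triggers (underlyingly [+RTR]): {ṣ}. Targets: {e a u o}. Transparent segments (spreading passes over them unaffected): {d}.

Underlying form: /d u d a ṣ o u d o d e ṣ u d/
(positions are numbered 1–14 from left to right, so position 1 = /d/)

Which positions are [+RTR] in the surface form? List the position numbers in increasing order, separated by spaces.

5 6 12 13

From /ṣ/ at 5 rightward: 6 /o/ → [+RTR]; bound reached.
From /ṣ/ at 12 rightward: 13 /u/ → [+RTR]; bound reached.
Targets with no active source: positions 2 4 7 9 11 stay [-emphatic].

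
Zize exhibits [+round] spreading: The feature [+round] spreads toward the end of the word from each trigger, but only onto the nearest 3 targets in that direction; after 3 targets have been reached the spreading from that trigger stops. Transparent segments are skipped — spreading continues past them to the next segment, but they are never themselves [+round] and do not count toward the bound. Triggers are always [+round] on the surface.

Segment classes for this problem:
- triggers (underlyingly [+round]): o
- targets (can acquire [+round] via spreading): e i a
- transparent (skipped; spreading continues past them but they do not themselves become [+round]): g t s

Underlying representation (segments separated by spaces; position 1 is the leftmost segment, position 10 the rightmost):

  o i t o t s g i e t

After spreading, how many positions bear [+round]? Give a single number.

From /o/ at 1 rightward: 2 /i/ → [+round]; 3 /t/ transparent; 4 /o/ is itself a trigger — this domain ends here.
From /o/ at 4 rightward: 5 /t/ transparent; 6 /s/ transparent; 7 /g/ transparent; 8 /i/ → [+round]; 9 /e/ → [+round]; 10 /t/ transparent; word edge.
[+round] positions on the surface: 1 2 4 8 9.

5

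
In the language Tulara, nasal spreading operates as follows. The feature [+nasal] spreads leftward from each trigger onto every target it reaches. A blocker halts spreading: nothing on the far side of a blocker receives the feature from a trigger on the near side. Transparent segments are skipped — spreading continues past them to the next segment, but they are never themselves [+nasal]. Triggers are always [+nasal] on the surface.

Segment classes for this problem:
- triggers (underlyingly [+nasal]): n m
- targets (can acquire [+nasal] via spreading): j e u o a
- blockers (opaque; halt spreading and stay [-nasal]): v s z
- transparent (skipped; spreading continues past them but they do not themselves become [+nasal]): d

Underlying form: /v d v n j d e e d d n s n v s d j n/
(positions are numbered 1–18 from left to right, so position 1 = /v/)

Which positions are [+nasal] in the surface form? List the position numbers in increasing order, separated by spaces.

From /n/ at 4 leftward: 3 /v/ blocks.
From /n/ at 11 leftward: 10 /d/ transparent; 9 /d/ transparent; 8 /e/ → [+nasal]; 7 /e/ → [+nasal]; 6 /d/ transparent; 5 /j/ → [+nasal]; 4 /n/ is itself a trigger — this domain ends here.
From /n/ at 13 leftward: 12 /s/ blocks.
From /n/ at 18 leftward: 17 /j/ → [+nasal]; 16 /d/ transparent; 15 /s/ blocks.

4 5 7 8 11 13 17 18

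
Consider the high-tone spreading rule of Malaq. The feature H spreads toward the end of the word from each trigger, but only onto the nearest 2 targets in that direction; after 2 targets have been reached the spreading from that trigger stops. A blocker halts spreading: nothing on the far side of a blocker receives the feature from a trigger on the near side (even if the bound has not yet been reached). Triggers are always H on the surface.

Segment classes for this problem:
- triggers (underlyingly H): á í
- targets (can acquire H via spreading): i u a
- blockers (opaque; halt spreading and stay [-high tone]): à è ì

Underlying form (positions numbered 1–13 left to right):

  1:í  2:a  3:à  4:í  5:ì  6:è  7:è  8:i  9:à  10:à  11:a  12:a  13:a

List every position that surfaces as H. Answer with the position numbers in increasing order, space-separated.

From /í/ at 1 rightward: 2 /a/ → H; 3 /à/ blocks.
From /í/ at 4 rightward: 5 /ì/ blocks.
Targets with no active source: positions 8 11 12 13 stay [-high tone].

1 2 4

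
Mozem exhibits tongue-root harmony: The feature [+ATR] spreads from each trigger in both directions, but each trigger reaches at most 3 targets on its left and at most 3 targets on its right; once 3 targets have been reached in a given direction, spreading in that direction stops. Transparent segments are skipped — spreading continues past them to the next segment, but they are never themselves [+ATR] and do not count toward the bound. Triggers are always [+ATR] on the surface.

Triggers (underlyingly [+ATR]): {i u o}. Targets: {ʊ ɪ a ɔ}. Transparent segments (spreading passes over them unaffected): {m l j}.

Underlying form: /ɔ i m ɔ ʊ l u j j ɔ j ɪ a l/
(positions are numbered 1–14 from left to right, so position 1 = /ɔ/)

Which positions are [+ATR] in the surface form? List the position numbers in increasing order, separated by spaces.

From /i/ at 2 rightward: 3 /m/ transparent; 4 /ɔ/ → [+ATR]; 5 /ʊ/ → [+ATR]; 6 /l/ transparent; 7 /u/ is itself a trigger — this domain ends here.
From /i/ at 2 leftward: 1 /ɔ/ → [+ATR]; word edge.
From /u/ at 7 rightward: 8 /j/ transparent; 9 /j/ transparent; 10 /ɔ/ → [+ATR]; 11 /j/ transparent; 12 /ɪ/ → [+ATR]; 13 /a/ → [+ATR]; bound reached.
From /u/ at 7 leftward: 6 /l/ transparent; 5 /ʊ/ → [+ATR]; 4 /ɔ/ → [+ATR]; 3 /m/ transparent; 2 /i/ is itself a trigger — this domain ends here.

1 2 4 5 7 10 12 13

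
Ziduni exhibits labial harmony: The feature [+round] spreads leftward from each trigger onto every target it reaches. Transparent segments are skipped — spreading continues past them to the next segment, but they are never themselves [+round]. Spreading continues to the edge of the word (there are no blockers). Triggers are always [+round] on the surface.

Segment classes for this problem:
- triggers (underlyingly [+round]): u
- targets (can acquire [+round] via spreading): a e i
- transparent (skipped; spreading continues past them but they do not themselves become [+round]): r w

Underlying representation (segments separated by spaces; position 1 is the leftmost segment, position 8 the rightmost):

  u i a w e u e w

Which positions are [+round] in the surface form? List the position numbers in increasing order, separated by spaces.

From /u/ at 1 leftward: word edge.
From /u/ at 6 leftward: 5 /e/ → [+round]; 4 /w/ transparent; 3 /a/ → [+round]; 2 /i/ → [+round]; 1 /u/ is itself a trigger — this domain ends here.
Target with no active source: position 7 stays [-round].

1 2 3 5 6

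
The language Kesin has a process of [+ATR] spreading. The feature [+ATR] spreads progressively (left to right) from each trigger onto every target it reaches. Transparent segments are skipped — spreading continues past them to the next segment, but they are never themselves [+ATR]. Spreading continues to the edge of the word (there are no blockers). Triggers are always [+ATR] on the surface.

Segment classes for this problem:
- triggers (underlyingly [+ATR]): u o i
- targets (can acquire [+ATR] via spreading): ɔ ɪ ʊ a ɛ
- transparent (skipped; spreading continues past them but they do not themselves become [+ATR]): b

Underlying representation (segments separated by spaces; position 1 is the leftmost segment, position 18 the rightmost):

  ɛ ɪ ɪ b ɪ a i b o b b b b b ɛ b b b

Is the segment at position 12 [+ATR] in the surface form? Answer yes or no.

no

From /i/ at 7 rightward: 8 /b/ transparent; 9 /o/ is itself a trigger — this domain ends here.
From /o/ at 9 rightward: 10 /b/ transparent; 11 /b/ transparent; 12 /b/ transparent; 13 /b/ transparent; 14 /b/ transparent; 15 /ɛ/ → [+ATR]; 16 /b/ transparent; 17 /b/ transparent; 18 /b/ transparent; word edge.
Targets with no active source: positions 1 2 3 5 6 stay [-ATR].
[+ATR] positions on the surface: 7 9 15.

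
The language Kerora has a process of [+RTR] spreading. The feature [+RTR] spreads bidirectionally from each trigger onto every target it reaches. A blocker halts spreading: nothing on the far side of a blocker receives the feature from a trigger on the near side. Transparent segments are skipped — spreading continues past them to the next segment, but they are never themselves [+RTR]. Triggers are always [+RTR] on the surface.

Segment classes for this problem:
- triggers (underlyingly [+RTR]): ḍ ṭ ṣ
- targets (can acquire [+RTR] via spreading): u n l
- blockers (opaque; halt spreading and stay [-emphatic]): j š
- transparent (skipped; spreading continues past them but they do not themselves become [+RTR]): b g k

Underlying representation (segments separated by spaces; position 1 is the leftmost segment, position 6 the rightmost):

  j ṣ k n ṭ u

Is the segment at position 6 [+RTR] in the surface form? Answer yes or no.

From /ṣ/ at 2 rightward: 3 /k/ transparent; 4 /n/ → [+RTR]; 5 /ṭ/ is itself a trigger — this domain ends here.
From /ṣ/ at 2 leftward: 1 /j/ blocks.
From /ṭ/ at 5 rightward: 6 /u/ → [+RTR]; word edge.
From /ṭ/ at 5 leftward: 4 /n/ → [+RTR]; 3 /k/ transparent; 2 /ṣ/ is itself a trigger — this domain ends here.
[+RTR] positions on the surface: 2 4 5 6.

yes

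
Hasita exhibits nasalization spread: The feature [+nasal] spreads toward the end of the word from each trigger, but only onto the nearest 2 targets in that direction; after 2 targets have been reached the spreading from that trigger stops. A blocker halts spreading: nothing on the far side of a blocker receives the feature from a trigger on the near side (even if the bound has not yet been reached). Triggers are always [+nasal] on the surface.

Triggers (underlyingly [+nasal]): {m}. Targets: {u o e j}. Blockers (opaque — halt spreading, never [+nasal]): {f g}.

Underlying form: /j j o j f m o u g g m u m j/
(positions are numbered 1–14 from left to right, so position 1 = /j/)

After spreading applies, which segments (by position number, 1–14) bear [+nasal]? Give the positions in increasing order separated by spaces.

6 7 8 11 12 13 14

From /m/ at 6 rightward: 7 /o/ → [+nasal]; 8 /u/ → [+nasal]; bound reached.
From /m/ at 11 rightward: 12 /u/ → [+nasal]; 13 /m/ is itself a trigger — this domain ends here.
From /m/ at 13 rightward: 14 /j/ → [+nasal]; word edge.
Targets with no active source: positions 1 2 3 4 stay [-nasal].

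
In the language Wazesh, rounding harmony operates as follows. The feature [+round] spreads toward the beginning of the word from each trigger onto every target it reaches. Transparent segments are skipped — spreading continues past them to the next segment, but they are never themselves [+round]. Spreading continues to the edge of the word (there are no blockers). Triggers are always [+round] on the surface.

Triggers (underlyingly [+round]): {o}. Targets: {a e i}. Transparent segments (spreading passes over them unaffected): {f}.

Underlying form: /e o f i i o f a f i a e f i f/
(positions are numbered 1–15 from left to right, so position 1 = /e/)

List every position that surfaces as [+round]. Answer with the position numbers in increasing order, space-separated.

From /o/ at 2 leftward: 1 /e/ → [+round]; word edge.
From /o/ at 6 leftward: 5 /i/ → [+round]; 4 /i/ → [+round]; 3 /f/ transparent; 2 /o/ is itself a trigger — this domain ends here.
Targets with no active source: positions 8 10 11 12 14 stay [-round].

1 2 4 5 6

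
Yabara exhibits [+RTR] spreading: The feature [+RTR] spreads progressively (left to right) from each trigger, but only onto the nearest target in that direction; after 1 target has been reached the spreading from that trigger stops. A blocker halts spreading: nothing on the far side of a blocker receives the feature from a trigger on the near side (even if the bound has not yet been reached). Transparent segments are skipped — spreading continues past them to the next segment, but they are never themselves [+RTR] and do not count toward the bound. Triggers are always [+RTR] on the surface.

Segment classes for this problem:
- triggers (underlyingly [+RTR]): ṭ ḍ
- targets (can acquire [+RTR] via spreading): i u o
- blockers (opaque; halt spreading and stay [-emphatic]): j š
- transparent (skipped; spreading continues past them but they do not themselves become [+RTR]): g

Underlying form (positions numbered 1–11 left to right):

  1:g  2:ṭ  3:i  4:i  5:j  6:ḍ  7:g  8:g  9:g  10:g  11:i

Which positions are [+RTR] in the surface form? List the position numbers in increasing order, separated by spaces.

From /ṭ/ at 2 rightward: 3 /i/ → [+RTR]; bound reached.
From /ḍ/ at 6 rightward: 7 /g/ transparent; 8 /g/ transparent; 9 /g/ transparent; 10 /g/ transparent; 11 /i/ → [+RTR]; bound reached.
Target with no active source: position 4 stays [-emphatic].

2 3 6 11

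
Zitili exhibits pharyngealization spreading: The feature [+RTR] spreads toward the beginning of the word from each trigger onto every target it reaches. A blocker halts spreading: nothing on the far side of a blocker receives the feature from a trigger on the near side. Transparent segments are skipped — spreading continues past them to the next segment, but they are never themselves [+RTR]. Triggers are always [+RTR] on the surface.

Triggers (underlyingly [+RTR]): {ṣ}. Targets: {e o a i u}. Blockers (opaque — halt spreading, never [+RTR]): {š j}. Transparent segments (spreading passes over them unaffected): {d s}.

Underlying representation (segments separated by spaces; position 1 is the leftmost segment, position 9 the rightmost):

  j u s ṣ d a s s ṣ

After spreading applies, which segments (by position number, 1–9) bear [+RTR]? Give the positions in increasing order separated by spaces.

2 4 6 9

From /ṣ/ at 4 leftward: 3 /s/ transparent; 2 /u/ → [+RTR]; 1 /j/ blocks.
From /ṣ/ at 9 leftward: 8 /s/ transparent; 7 /s/ transparent; 6 /a/ → [+RTR]; 5 /d/ transparent; 4 /ṣ/ is itself a trigger — this domain ends here.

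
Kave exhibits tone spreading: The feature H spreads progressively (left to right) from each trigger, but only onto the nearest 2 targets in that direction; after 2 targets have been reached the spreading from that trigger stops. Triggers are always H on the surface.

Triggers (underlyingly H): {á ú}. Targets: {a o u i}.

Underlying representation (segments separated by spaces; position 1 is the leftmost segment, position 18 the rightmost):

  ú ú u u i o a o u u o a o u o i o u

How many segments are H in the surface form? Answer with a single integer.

From /ú/ at 1 rightward: 2 /ú/ is itself a trigger — this domain ends here.
From /ú/ at 2 rightward: 3 /u/ → H; 4 /u/ → H; bound reached.
Targets with no active source: positions 5 6 7 8 9 10 11 12 13 14 15 16 17 18 stay [-high tone].
H positions on the surface: 1 2 3 4.

4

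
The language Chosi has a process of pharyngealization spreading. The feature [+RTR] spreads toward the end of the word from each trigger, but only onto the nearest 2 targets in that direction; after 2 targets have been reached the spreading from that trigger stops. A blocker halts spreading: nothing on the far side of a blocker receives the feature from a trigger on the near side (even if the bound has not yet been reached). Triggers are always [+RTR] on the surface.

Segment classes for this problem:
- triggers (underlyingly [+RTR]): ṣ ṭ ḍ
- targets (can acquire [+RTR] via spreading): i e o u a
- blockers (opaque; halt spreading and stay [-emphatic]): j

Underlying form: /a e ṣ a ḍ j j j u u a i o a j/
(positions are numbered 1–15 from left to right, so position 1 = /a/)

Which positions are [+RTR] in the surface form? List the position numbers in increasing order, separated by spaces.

From /ṣ/ at 3 rightward: 4 /a/ → [+RTR]; 5 /ḍ/ is itself a trigger — this domain ends here.
From /ḍ/ at 5 rightward: 6 /j/ blocks.
Targets with no active source: positions 1 2 9 10 11 12 13 14 stay [-emphatic].

3 4 5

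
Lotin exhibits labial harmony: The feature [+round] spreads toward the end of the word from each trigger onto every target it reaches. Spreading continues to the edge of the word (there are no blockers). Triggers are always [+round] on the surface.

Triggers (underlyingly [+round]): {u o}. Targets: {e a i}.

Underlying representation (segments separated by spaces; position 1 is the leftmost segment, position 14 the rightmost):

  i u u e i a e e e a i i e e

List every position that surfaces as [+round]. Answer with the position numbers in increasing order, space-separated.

2 3 4 5 6 7 8 9 10 11 12 13 14

From /u/ at 2 rightward: 3 /u/ is itself a trigger — this domain ends here.
From /u/ at 3 rightward: 4 /e/ → [+round]; 5 /i/ → [+round]; 6 /a/ → [+round]; 7 /e/ → [+round]; 8 /e/ → [+round]; 9 /e/ → [+round]; 10 /a/ → [+round]; 11 /i/ → [+round]; 12 /i/ → [+round]; 13 /e/ → [+round]; 14 /e/ → [+round]; word edge.
Target with no active source: position 1 stays [-round].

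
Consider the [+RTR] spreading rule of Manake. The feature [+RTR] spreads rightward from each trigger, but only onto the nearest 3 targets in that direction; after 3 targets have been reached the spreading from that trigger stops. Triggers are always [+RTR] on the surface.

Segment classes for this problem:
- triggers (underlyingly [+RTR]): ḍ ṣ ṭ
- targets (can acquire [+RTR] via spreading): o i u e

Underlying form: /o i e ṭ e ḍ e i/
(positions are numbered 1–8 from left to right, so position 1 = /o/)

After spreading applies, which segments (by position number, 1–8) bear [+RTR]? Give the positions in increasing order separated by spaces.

From /ṭ/ at 4 rightward: 5 /e/ → [+RTR]; 6 /ḍ/ is itself a trigger — this domain ends here.
From /ḍ/ at 6 rightward: 7 /e/ → [+RTR]; 8 /i/ → [+RTR]; word edge.
Targets with no active source: positions 1 2 3 stay [-emphatic].

4 5 6 7 8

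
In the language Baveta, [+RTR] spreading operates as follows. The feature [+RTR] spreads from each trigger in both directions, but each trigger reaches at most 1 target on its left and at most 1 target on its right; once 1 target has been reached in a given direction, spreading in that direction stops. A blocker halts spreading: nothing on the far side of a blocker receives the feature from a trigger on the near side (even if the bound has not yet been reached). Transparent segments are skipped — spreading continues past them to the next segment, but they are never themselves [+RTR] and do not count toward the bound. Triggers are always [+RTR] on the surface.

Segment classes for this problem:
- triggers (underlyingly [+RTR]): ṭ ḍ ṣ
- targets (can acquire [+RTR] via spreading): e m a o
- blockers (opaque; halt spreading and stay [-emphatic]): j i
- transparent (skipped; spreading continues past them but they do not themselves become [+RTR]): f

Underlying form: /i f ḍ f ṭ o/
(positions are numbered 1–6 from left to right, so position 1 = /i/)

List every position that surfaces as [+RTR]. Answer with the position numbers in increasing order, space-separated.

3 5 6

From /ḍ/ at 3 rightward: 4 /f/ transparent; 5 /ṭ/ is itself a trigger — this domain ends here.
From /ḍ/ at 3 leftward: 2 /f/ transparent; 1 /i/ blocks.
From /ṭ/ at 5 rightward: 6 /o/ → [+RTR]; bound reached.
From /ṭ/ at 5 leftward: 4 /f/ transparent; 3 /ḍ/ is itself a trigger — this domain ends here.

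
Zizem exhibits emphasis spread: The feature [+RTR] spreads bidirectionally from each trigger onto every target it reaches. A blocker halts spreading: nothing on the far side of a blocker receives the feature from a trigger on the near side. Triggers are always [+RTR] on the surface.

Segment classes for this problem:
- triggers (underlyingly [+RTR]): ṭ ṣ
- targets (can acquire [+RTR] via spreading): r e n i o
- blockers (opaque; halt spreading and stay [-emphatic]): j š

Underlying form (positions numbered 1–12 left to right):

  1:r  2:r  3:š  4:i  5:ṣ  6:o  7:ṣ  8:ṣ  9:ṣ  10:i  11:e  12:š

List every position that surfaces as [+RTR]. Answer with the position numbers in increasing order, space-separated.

From /ṣ/ at 5 rightward: 6 /o/ → [+RTR]; 7 /ṣ/ is itself a trigger — this domain ends here.
From /ṣ/ at 5 leftward: 4 /i/ → [+RTR]; 3 /š/ blocks.
From /ṣ/ at 7 rightward: 8 /ṣ/ is itself a trigger — this domain ends here.
From /ṣ/ at 7 leftward: 6 /o/ → [+RTR]; 5 /ṣ/ is itself a trigger — this domain ends here.
From /ṣ/ at 8 rightward: 9 /ṣ/ is itself a trigger — this domain ends here.
From /ṣ/ at 8 leftward: 7 /ṣ/ is itself a trigger — this domain ends here.
From /ṣ/ at 9 rightward: 10 /i/ → [+RTR]; 11 /e/ → [+RTR]; 12 /š/ blocks.
From /ṣ/ at 9 leftward: 8 /ṣ/ is itself a trigger — this domain ends here.
Targets with no active source: positions 1 2 stay [-emphatic].

4 5 6 7 8 9 10 11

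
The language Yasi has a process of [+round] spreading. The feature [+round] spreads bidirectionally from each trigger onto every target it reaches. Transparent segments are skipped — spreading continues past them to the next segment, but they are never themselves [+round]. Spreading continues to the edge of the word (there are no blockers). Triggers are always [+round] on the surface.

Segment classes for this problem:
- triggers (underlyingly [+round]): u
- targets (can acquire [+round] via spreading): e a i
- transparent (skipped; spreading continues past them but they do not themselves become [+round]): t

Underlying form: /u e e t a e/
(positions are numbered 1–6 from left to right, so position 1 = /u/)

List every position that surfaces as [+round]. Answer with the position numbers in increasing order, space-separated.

1 2 3 5 6

From /u/ at 1 rightward: 2 /e/ → [+round]; 3 /e/ → [+round]; 4 /t/ transparent; 5 /a/ → [+round]; 6 /e/ → [+round]; word edge.
From /u/ at 1 leftward: word edge.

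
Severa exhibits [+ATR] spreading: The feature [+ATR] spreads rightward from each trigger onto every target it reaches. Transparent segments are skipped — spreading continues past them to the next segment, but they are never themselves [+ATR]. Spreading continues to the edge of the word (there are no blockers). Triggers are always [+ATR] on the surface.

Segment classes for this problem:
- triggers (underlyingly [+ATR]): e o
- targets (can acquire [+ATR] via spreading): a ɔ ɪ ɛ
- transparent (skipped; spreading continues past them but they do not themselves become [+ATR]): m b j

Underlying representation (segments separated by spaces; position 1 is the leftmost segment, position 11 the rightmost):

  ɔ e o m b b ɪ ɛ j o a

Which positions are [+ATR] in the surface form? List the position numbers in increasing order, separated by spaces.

2 3 7 8 10 11

From /e/ at 2 rightward: 3 /o/ is itself a trigger — this domain ends here.
From /o/ at 3 rightward: 4 /m/ transparent; 5 /b/ transparent; 6 /b/ transparent; 7 /ɪ/ → [+ATR]; 8 /ɛ/ → [+ATR]; 9 /j/ transparent; 10 /o/ is itself a trigger — this domain ends here.
From /o/ at 10 rightward: 11 /a/ → [+ATR]; word edge.
Target with no active source: position 1 stays [-ATR].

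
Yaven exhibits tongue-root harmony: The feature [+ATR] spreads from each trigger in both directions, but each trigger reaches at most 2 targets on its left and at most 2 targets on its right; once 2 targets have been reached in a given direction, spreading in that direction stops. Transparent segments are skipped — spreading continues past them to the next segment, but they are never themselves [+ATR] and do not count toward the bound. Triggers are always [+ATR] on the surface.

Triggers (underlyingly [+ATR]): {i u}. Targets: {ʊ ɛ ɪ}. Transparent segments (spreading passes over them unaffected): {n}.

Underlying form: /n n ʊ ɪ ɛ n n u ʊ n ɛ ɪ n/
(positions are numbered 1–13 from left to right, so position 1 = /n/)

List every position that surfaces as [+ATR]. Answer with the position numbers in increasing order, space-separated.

4 5 8 9 11

From /u/ at 8 rightward: 9 /ʊ/ → [+ATR]; 10 /n/ transparent; 11 /ɛ/ → [+ATR]; bound reached.
From /u/ at 8 leftward: 7 /n/ transparent; 6 /n/ transparent; 5 /ɛ/ → [+ATR]; 4 /ɪ/ → [+ATR]; bound reached.
Targets with no active source: positions 3 12 stay [-ATR].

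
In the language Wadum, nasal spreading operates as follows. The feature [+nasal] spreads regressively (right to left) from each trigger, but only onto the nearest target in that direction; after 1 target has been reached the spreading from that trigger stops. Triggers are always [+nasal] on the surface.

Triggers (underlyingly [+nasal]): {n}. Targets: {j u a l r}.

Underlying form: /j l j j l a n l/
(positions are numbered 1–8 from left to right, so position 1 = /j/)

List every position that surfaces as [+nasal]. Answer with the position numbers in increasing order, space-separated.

6 7

From /n/ at 7 leftward: 6 /a/ → [+nasal]; bound reached.
Targets with no active source: positions 1 2 3 4 5 8 stay [-nasal].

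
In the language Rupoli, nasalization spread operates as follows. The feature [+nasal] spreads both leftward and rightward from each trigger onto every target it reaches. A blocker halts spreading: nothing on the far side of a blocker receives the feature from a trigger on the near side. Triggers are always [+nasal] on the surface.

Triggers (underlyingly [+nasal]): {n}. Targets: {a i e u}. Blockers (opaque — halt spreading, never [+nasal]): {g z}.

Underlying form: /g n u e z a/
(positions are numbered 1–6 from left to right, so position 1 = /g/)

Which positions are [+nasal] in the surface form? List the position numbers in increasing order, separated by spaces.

From /n/ at 2 rightward: 3 /u/ → [+nasal]; 4 /e/ → [+nasal]; 5 /z/ blocks.
From /n/ at 2 leftward: 1 /g/ blocks.
Target with no active source: position 6 stays [-nasal].

2 3 4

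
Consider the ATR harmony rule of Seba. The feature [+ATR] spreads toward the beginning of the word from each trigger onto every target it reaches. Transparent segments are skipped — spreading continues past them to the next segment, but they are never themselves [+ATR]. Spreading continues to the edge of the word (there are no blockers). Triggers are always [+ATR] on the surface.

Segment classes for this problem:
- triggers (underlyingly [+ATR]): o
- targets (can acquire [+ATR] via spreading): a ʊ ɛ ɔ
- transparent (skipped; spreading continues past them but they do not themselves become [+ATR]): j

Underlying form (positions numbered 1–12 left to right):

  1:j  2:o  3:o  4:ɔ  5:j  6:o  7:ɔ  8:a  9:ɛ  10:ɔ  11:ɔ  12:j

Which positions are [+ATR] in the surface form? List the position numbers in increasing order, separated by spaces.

From /o/ at 2 leftward: 1 /j/ transparent; word edge.
From /o/ at 3 leftward: 2 /o/ is itself a trigger — this domain ends here.
From /o/ at 6 leftward: 5 /j/ transparent; 4 /ɔ/ → [+ATR]; 3 /o/ is itself a trigger — this domain ends here.
Targets with no active source: positions 7 8 9 10 11 stay [-ATR].

2 3 4 6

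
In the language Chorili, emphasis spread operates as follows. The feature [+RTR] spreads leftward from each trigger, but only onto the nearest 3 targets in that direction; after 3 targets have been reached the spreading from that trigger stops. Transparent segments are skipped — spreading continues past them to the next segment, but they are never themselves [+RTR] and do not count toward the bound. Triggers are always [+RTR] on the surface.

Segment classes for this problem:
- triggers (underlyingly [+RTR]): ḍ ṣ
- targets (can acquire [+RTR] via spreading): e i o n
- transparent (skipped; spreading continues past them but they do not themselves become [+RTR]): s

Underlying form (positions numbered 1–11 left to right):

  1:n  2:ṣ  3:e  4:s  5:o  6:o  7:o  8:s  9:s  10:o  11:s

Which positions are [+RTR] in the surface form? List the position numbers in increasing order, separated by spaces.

1 2

From /ṣ/ at 2 leftward: 1 /n/ → [+RTR]; word edge.
Targets with no active source: positions 3 5 6 7 10 stay [-emphatic].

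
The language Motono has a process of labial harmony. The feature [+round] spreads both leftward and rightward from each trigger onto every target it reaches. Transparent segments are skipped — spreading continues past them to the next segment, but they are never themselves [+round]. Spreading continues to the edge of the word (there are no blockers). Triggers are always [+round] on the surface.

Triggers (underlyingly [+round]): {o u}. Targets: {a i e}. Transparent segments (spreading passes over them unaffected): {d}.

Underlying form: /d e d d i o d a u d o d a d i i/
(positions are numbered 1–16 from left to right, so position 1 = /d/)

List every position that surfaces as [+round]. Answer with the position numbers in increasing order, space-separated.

2 5 6 8 9 11 13 15 16

From /o/ at 6 rightward: 7 /d/ transparent; 8 /a/ → [+round]; 9 /u/ is itself a trigger — this domain ends here.
From /o/ at 6 leftward: 5 /i/ → [+round]; 4 /d/ transparent; 3 /d/ transparent; 2 /e/ → [+round]; 1 /d/ transparent; word edge.
From /u/ at 9 rightward: 10 /d/ transparent; 11 /o/ is itself a trigger — this domain ends here.
From /u/ at 9 leftward: 8 /a/ → [+round]; 7 /d/ transparent; 6 /o/ is itself a trigger — this domain ends here.
From /o/ at 11 rightward: 12 /d/ transparent; 13 /a/ → [+round]; 14 /d/ transparent; 15 /i/ → [+round]; 16 /i/ → [+round]; word edge.
From /o/ at 11 leftward: 10 /d/ transparent; 9 /u/ is itself a trigger — this domain ends here.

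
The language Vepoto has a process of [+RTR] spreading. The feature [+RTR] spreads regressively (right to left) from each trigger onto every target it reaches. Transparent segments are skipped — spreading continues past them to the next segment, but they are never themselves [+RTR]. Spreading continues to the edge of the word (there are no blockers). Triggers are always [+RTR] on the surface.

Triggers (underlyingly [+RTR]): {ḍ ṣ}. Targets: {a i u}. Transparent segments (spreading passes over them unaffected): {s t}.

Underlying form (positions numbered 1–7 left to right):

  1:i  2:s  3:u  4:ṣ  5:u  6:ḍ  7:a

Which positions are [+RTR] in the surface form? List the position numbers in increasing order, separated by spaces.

1 3 4 5 6

From /ṣ/ at 4 leftward: 3 /u/ → [+RTR]; 2 /s/ transparent; 1 /i/ → [+RTR]; word edge.
From /ḍ/ at 6 leftward: 5 /u/ → [+RTR]; 4 /ṣ/ is itself a trigger — this domain ends here.
Target with no active source: position 7 stays [-emphatic].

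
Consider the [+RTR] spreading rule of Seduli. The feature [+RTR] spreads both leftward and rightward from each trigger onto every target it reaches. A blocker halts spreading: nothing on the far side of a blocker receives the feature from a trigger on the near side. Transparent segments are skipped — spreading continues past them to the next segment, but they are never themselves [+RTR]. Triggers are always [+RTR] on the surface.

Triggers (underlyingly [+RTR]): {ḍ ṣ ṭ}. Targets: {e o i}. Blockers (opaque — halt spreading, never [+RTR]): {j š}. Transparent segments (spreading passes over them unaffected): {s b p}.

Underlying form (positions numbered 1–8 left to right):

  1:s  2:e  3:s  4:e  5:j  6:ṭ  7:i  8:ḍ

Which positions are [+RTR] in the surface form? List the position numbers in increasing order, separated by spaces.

From /ṭ/ at 6 rightward: 7 /i/ → [+RTR]; 8 /ḍ/ is itself a trigger — this domain ends here.
From /ṭ/ at 6 leftward: 5 /j/ blocks.
From /ḍ/ at 8 rightward: word edge.
From /ḍ/ at 8 leftward: 7 /i/ → [+RTR]; 6 /ṭ/ is itself a trigger — this domain ends here.
Targets with no active source: positions 2 4 stay [-emphatic].

6 7 8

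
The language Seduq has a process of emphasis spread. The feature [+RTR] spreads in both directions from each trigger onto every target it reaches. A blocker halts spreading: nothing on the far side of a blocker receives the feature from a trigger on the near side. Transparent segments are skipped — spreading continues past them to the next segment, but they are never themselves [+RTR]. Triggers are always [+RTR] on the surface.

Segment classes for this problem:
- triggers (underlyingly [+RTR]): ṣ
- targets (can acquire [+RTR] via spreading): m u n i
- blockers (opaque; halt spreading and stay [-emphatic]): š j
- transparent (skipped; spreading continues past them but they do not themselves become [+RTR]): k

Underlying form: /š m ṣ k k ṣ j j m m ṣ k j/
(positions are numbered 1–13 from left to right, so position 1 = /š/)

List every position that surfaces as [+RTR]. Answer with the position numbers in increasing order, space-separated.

2 3 6 9 10 11

From /ṣ/ at 3 rightward: 4 /k/ transparent; 5 /k/ transparent; 6 /ṣ/ is itself a trigger — this domain ends here.
From /ṣ/ at 3 leftward: 2 /m/ → [+RTR]; 1 /š/ blocks.
From /ṣ/ at 6 rightward: 7 /j/ blocks.
From /ṣ/ at 6 leftward: 5 /k/ transparent; 4 /k/ transparent; 3 /ṣ/ is itself a trigger — this domain ends here.
From /ṣ/ at 11 rightward: 12 /k/ transparent; 13 /j/ blocks.
From /ṣ/ at 11 leftward: 10 /m/ → [+RTR]; 9 /m/ → [+RTR]; 8 /j/ blocks.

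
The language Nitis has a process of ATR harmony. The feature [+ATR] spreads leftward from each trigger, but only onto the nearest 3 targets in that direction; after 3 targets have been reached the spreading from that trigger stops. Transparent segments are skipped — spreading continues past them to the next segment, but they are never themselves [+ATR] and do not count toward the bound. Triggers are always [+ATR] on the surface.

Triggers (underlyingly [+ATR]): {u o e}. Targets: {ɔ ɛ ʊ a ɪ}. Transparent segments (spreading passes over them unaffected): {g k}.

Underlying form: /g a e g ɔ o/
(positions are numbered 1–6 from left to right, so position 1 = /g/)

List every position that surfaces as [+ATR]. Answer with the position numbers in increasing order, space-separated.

From /e/ at 3 leftward: 2 /a/ → [+ATR]; 1 /g/ transparent; word edge.
From /o/ at 6 leftward: 5 /ɔ/ → [+ATR]; 4 /g/ transparent; 3 /e/ is itself a trigger — this domain ends here.

2 3 5 6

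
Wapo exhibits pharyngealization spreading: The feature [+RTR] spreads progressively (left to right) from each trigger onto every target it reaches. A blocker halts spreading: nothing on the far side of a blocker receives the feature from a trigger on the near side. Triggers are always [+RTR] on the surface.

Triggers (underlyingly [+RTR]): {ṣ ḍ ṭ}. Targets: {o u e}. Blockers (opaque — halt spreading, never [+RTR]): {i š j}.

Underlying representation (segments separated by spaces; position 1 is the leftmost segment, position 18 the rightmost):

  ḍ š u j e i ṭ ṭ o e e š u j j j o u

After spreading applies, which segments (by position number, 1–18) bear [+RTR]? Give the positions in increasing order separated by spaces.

1 7 8 9 10 11

From /ḍ/ at 1 rightward: 2 /š/ blocks.
From /ṭ/ at 7 rightward: 8 /ṭ/ is itself a trigger — this domain ends here.
From /ṭ/ at 8 rightward: 9 /o/ → [+RTR]; 10 /e/ → [+RTR]; 11 /e/ → [+RTR]; 12 /š/ blocks.
Targets with no active source: positions 3 5 13 17 18 stay [-emphatic].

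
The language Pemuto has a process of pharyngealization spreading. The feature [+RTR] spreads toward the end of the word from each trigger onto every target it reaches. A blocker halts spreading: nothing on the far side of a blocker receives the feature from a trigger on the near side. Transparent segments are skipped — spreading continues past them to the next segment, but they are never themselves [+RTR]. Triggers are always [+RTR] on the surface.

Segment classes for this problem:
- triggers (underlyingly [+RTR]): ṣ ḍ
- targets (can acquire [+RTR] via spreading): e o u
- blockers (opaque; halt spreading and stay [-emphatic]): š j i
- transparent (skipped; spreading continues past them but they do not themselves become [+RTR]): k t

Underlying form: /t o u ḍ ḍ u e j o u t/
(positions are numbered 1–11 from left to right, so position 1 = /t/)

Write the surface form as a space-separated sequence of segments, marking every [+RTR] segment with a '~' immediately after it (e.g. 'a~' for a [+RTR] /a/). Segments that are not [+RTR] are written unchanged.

From /ḍ/ at 4 rightward: 5 /ḍ/ is itself a trigger — this domain ends here.
From /ḍ/ at 5 rightward: 6 /u/ → [+RTR]; 7 /e/ → [+RTR]; 8 /j/ blocks.
Targets with no active source: positions 2 3 9 10 stay [-emphatic].
[+RTR] positions on the surface: 4 5 6 7.

t o u ḍ~ ḍ~ u~ e~ j o u t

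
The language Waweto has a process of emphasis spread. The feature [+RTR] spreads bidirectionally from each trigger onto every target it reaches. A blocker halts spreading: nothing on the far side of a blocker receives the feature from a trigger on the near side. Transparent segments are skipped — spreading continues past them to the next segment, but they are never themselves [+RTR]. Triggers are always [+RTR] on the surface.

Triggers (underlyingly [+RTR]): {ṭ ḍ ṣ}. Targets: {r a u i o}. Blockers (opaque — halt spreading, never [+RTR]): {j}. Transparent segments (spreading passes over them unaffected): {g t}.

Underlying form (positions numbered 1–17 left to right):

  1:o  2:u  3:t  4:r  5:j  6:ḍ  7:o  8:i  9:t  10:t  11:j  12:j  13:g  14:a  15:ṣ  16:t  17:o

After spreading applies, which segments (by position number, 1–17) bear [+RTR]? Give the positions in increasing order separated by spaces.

From /ḍ/ at 6 rightward: 7 /o/ → [+RTR]; 8 /i/ → [+RTR]; 9 /t/ transparent; 10 /t/ transparent; 11 /j/ blocks.
From /ḍ/ at 6 leftward: 5 /j/ blocks.
From /ṣ/ at 15 rightward: 16 /t/ transparent; 17 /o/ → [+RTR]; word edge.
From /ṣ/ at 15 leftward: 14 /a/ → [+RTR]; 13 /g/ transparent; 12 /j/ blocks.
Targets with no active source: positions 1 2 4 stay [-emphatic].

6 7 8 14 15 17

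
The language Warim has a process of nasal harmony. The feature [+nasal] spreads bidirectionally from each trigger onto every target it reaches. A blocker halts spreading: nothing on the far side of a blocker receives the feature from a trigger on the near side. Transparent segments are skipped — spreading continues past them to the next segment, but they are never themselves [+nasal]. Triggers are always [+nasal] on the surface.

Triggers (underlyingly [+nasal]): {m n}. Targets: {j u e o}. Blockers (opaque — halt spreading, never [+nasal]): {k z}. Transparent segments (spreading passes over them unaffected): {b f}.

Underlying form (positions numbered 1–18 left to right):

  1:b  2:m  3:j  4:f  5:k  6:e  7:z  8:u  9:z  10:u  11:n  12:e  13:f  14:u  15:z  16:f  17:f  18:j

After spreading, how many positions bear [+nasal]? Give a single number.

6

From /m/ at 2 rightward: 3 /j/ → [+nasal]; 4 /f/ transparent; 5 /k/ blocks.
From /m/ at 2 leftward: 1 /b/ transparent; word edge.
From /n/ at 11 rightward: 12 /e/ → [+nasal]; 13 /f/ transparent; 14 /u/ → [+nasal]; 15 /z/ blocks.
From /n/ at 11 leftward: 10 /u/ → [+nasal]; 9 /z/ blocks.
Targets with no active source: positions 6 8 18 stay [-nasal].
[+nasal] positions on the surface: 2 3 10 11 12 14.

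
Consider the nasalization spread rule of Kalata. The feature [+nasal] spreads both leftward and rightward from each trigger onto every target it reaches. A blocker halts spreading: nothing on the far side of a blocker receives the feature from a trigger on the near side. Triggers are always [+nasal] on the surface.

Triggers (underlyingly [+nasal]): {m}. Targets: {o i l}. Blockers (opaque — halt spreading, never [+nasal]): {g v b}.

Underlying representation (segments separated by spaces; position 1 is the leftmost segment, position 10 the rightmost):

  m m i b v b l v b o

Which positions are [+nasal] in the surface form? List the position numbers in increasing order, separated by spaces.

1 2 3

From /m/ at 1 rightward: 2 /m/ is itself a trigger — this domain ends here.
From /m/ at 1 leftward: word edge.
From /m/ at 2 rightward: 3 /i/ → [+nasal]; 4 /b/ blocks.
From /m/ at 2 leftward: 1 /m/ is itself a trigger — this domain ends here.
Targets with no active source: positions 7 10 stay [-nasal].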